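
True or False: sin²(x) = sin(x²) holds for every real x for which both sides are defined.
Claim: sin²(x) = sin(x²).
Test a specific point where both sides are defined: x = -π/4.
LHS = sin²(x) ≈ 0.5000
RHS = sin(x²) ≈ 0.5785
Since 0.5000 ≠ 0.5785, the equation fails at this point, so it cannot hold for every real x for which both sides are defined.
sin²(x) means (sin x)², squaring the output; sin(x²) squares the input. These are different functions.

Conclusion: False.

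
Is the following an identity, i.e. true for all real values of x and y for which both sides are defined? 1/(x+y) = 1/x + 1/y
No, this is NOT an identity.

Claim: 1/(x+y) = 1/x + 1/y.
Test a specific point where both sides are defined: x = 1/2, y = 4.
LHS = 1/(x+y) ≈ 0.2222
RHS = 1/x + 1/y ≈ 2.2500
Since 0.2222 ≠ 2.2500, the equation fails at this point, so it cannot hold for all real values of x and y for which both sides are defined.
1/x + 1/y = (x+y)/(xy), which is not 1/(x+y).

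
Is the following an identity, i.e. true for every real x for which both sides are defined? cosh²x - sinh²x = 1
Claim: cosh²x - sinh²x = 1.
Reasoning: With cosh(x) = (e^x + e^-x)/2 and sinh(x) = (e^x - e^-x)/2: cosh²x = (e^(2x) + 2 + e^(-2x))/4 and sinh²x = (e^(2x) - 2 + e^(-2x))/4. Subtracting leaves 4/4 = 1.
So the two sides agree for every real x for which both sides are defined.

Conclusion: Yes, this is an identity.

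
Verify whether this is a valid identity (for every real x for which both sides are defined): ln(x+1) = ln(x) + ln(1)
No, this is NOT an identity.

Claim: ln(x+1) = ln(x) + ln(1).
Test a specific point where both sides are defined: x = 2.
LHS = ln(x+1) ≈ 1.0986
RHS = ln(x) + ln(1) ≈ 0.6931
Since 1.0986 ≠ 0.6931, the equation fails at this point, so it cannot hold for every real x for which both sides are defined.
ln(1) = 0, so the right side is just ln(x), which differs from ln(x+1).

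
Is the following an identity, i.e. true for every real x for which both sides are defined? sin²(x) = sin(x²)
Claim: sin²(x) = sin(x²).
Test a specific point where both sides are defined: x = -π/2.
LHS = sin²(x) ≈ 1.0000
RHS = sin(x²) ≈ 0.6243
Since 1.0000 ≠ 0.6243, the equation fails at this point, so it cannot hold for every real x for which both sides are defined.
sin²(x) means (sin x)², squaring the output; sin(x²) squares the input. These are different functions.

Conclusion: No, this is NOT an identity.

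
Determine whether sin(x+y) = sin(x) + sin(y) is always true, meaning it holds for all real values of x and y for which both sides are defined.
Claim: sin(x+y) = sin(x) + sin(y).
Test a specific point where both sides are defined: x = 2π/3, y = π/3.
LHS = sin(x+y) ≈ 0.0000
RHS = sin(x) + sin(y) ≈ 1.7321
Since 0.0000 ≠ 1.7321, the equation fails at this point, so it cannot hold for all real values of x and y for which both sides are defined.
The correct expansion is sin(x+y) = sin(x)cos(y) + cos(x)sin(y); sine is not additive.

Conclusion: No, this is NOT an identity.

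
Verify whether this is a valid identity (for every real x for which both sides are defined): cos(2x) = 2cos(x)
No, this is NOT an identity.

Claim: cos(2x) = 2cos(x).
Test a specific point where both sides are defined: x = 2π/3.
LHS = cos(2x) ≈ -0.5000
RHS = 2cos(x) ≈ -1.0000
Since -0.5000 ≠ -1.0000, the equation fails at this point, so it cannot hold for every real x for which both sides are defined.
The correct double-angle formula is cos(2x) = cos²x - sin²x.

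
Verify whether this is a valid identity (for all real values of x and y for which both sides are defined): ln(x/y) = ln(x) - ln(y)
Yes, this is an identity.

Claim: ln(x/y) = ln(x) - ln(y).
Reasoning: Both sides are simultaneously defined only when x, y > 0. Write x = e^p, y = e^q. Then x/y = e^(p-q), so ln(x/y) = p - q = ln(x) - ln(y).
So the two sides agree for all real values of x and y for which both sides are defined.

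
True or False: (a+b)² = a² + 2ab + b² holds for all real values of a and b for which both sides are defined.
Claim: (a+b)² = a² + 2ab + b².
Reasoning: Expand: (a+b)² = (a+b)(a+b) = a·a + a·b + b·a + b·b = a² + 2ab + b².
So the two sides agree for all real values of a and b for which both sides are defined.

Conclusion: True.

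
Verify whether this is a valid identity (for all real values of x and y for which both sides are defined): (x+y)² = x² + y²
No, this is NOT an identity.

Claim: (x+y)² = x² + y².
Test a specific point where both sides are defined: x = 1, y = 1/2.
LHS = (x+y)² ≈ 2.2500
RHS = x² + y² ≈ 1.2500
Since 2.2500 ≠ 1.2500, the equation fails at this point, so it cannot hold for all real values of x and y for which both sides are defined.
The correct expansion is (x+y)² = x² + 2xy + y²; the cross term 2xy is missing.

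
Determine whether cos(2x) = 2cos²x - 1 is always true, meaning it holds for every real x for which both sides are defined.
Yes, this is an identity.

Claim: cos(2x) = 2cos²x - 1.
Reasoning: cos(2x) = cos²x - sin²x. Replace sin²x by 1 - cos²x: cos²x - (1 - cos²x) = 2cos²x - 1.
So the two sides agree for every real x for which both sides are defined.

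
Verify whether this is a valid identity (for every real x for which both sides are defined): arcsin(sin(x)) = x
Claim: arcsin(sin(x)) = x.
Test a specific point where both sides are defined: x = 3π/4.
LHS = arcsin(sin(x)) ≈ 0.7854
RHS = x ≈ 2.3562
Since 0.7854 ≠ 2.3562, the equation fails at this point, so it cannot hold for every real x for which both sides are defined.
arcsin only returns values in [-π/2, π/2], so arcsin(sin(x)) = x holds only for x in that interval, not for all real x.

Conclusion: No, this is NOT an identity.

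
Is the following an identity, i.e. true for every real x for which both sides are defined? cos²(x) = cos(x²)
No, this is NOT an identity.

Claim: cos²(x) = cos(x²).
Test a specific point where both sides are defined: x = π/6.
LHS = cos²(x) ≈ 0.7500
RHS = cos(x²) ≈ 0.9627
Since 0.7500 ≠ 0.9627, the equation fails at this point, so it cannot hold for every real x for which both sides are defined.
cos²(x) means (cos x)², squaring the output; cos(x²) squares the input. These are different functions.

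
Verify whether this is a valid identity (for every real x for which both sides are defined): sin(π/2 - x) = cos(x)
Claim: sin(π/2 - x) = cos(x).
Reasoning: Use sin(u - v) = sin(u)cos(v) - cos(u)sin(v) with u = π/2, v = x: sin(π/2)cos(x) - cos(π/2)sin(x) = 1·cos(x) - 0·sin(x) = cos(x).
So the two sides agree for every real x for which both sides are defined.

Conclusion: Yes, this is an identity.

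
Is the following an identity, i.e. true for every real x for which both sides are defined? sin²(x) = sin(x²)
Claim: sin²(x) = sin(x²).
Test a specific point where both sides are defined: x = -π/6.
LHS = sin²(x) ≈ 0.2500
RHS = sin(x²) ≈ 0.2707
Since 0.2500 ≠ 0.2707, the equation fails at this point, so it cannot hold for every real x for which both sides are defined.
sin²(x) means (sin x)², squaring the output; sin(x²) squares the input. These are different functions.

Conclusion: No, this is NOT an identity.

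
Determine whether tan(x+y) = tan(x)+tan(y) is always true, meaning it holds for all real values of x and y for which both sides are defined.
Claim: tan(x+y) = tan(x)+tan(y).
Test a specific point where both sides are defined: x = π/4, y = 2π/3.
LHS = tan(x+y) ≈ -0.2679
RHS = tan(x)+tan(y) ≈ -0.7321
Since -0.2679 ≠ -0.7321, the equation fails at this point, so it cannot hold for all real values of x and y for which both sides are defined.
The correct formula is tan(x+y) = (tan(x) + tan(y))/(1 - tan(x)tan(y)).

Conclusion: No, this is NOT an identity.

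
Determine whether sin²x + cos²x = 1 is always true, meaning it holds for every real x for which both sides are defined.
Yes, this is an identity.

Claim: sin²x + cos²x = 1.
Reasoning: The point (cos x, sin x) lies on the unit circle X² + Y² = 1, so cos²x + sin²x = 1 for every real x.
So the two sides agree for every real x for which both sides are defined.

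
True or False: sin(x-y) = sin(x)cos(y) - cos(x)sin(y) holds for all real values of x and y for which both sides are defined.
Claim: sin(x-y) = sin(x)cos(y) - cos(x)sin(y).
Reasoning: Replace y by -y in sin(x+y) = sin(x)cos(y) + cos(x)sin(y) and use cos(-y) = cos(y), sin(-y) = -sin(y): sin(x-y) = sin(x)cos(y) - cos(x)sin(y).
So the two sides agree for all real values of x and y for which both sides are defined.

Conclusion: True.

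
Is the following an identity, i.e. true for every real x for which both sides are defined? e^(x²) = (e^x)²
No, this is NOT an identity.

Claim: e^(x²) = (e^x)².
Test a specific point where both sides are defined: x = 3/2.
LHS = e^(x²) ≈ 9.4877
RHS = (e^x)² ≈ 20.0855
Since 9.4877 ≠ 20.0855, the equation fails at this point, so it cannot hold for every real x for which both sides are defined.
(e^x)² = e^(2x), and 2x ≠ x² in general.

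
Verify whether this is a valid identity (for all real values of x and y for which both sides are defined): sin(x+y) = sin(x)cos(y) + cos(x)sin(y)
Claim: sin(x+y) = sin(x)cos(y) + cos(x)sin(y).
Reasoning: By Euler's formula e^(i(x+y)) = e^(ix)·e^(iy) = (cos x + i·sin x)(cos y + i·sin y). The imaginary part of the left side is sin(x+y); the imaginary part of the product is sin(x)cos(y) + cos(x)sin(y).
So the two sides agree for all real values of x and y for which both sides are defined.

Conclusion: Yes, this is an identity.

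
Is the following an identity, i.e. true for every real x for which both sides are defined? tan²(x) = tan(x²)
No, this is NOT an identity.

Claim: tan²(x) = tan(x²).
Test a specific point where both sides are defined: x = π/4.
LHS = tan²(x) ≈ 1.0000
RHS = tan(x²) ≈ 0.7092
Since 1.0000 ≠ 0.7092, the equation fails at this point, so it cannot hold for every real x for which both sides are defined.
tan²(x) means (tan x)², squaring the output; tan(x²) squares the input. These are different functions.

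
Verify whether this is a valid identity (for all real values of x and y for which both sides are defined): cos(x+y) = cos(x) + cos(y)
Claim: cos(x+y) = cos(x) + cos(y).
Test a specific point where both sides are defined: x = π, y = -π/6.
LHS = cos(x+y) ≈ -0.8660
RHS = cos(x) + cos(y) ≈ -0.1340
Since -0.8660 ≠ -0.1340, the equation fails at this point, so it cannot hold for all real values of x and y for which both sides are defined.
The correct expansion is cos(x+y) = cos(x)cos(y) - sin(x)sin(y); cosine is not additive.

Conclusion: No, this is NOT an identity.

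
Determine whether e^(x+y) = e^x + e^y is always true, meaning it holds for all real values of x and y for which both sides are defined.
No, this is NOT an identity.

Claim: e^(x+y) = e^x + e^y.
Test a specific point where both sides are defined: x = 1/2, y = -2.
LHS = e^(x+y) ≈ 0.2231
RHS = e^x + e^y ≈ 1.7841
Since 0.2231 ≠ 1.7841, the equation fails at this point, so it cannot hold for all real values of x and y for which both sides are defined.
The correct rule is e^(x+y) = e^x · e^y (a product, not a sum).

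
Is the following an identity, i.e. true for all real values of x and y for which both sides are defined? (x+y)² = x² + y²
Claim: (x+y)² = x² + y².
Test a specific point where both sides are defined: x = 4, y = 1/2.
LHS = (x+y)² ≈ 20.2500
RHS = x² + y² ≈ 16.2500
Since 20.2500 ≠ 16.2500, the equation fails at this point, so it cannot hold for all real values of x and y for which both sides are defined.
The correct expansion is (x+y)² = x² + 2xy + y²; the cross term 2xy is missing.

Conclusion: No, this is NOT an identity.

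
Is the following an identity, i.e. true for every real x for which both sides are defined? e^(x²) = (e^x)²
No, this is NOT an identity.

Claim: e^(x²) = (e^x)².
Test a specific point where both sides are defined: x = -2.
LHS = e^(x²) ≈ 54.5982
RHS = (e^x)² ≈ 0.0183
Since 54.5982 ≠ 0.0183, the equation fails at this point, so it cannot hold for every real x for which both sides are defined.
(e^x)² = e^(2x), and 2x ≠ x² in general.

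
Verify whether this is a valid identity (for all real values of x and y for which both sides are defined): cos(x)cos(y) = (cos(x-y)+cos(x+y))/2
Claim: cos(x)cos(y) = (cos(x-y)+cos(x+y))/2.
Reasoning: cos(x-y) = cos(x)cos(y) + sin(x)sin(y) and cos(x+y) = cos(x)cos(y) - sin(x)sin(y). Adding, cos(x-y) + cos(x+y) = 2cos(x)cos(y); divide by 2.
So the two sides agree for all real values of x and y for which both sides are defined.

Conclusion: Yes, this is an identity.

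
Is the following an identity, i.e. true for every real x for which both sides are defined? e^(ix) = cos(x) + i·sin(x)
Claim: e^(ix) = cos(x) + i·sin(x).
Reasoning: Euler's formula. Expand e^(ix) = Σ (ix)^k / k!. Since i² = -1, the even-k terms are Σ (-1)^m x^(2m)/(2m)! = cos(x) and the odd-k terms are i · Σ (-1)^m x^(2m+1)/(2m+1)! = i·sin(x).
So the two sides agree for every real x for which both sides are defined.

Conclusion: Yes, this is an identity.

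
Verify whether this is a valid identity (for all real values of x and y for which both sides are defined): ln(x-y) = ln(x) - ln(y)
Claim: ln(x-y) = ln(x) - ln(y).
Test a specific point where both sides are defined: x = 5, y = 1.
LHS = ln(x-y) ≈ 1.3863
RHS = ln(x) - ln(y) ≈ 1.6094
Since 1.3863 ≠ 1.6094, the equation fails at this point, so it cannot hold for all real values of x and y for which both sides are defined.
ln(x) - ln(y) = ln(x/y), not ln(x-y).

Conclusion: No, this is NOT an identity.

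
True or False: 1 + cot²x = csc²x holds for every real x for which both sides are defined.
True.

Claim: 1 + cot²x = csc²x.
Reasoning: Start from sin²x + cos²x = 1 and divide every term by sin²x (allowed wherever cot x and csc x are defined): 1 + cot²x = 1/sin²x = csc²x.
So the two sides agree for every real x for which both sides are defined.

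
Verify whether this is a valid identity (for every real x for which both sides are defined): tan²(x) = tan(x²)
Claim: tan²(x) = tan(x²).
Test a specific point where both sides are defined: x = π.
LHS = tan²(x) ≈ 0.0000
RHS = tan(x²) ≈ 0.4767
Since 0.0000 ≠ 0.4767, the equation fails at this point, so it cannot hold for every real x for which both sides are defined.
tan²(x) means (tan x)², squaring the output; tan(x²) squares the input. These are different functions.

Conclusion: No, this is NOT an identity.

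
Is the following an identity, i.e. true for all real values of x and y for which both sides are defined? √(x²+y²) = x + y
No, this is NOT an identity.

Claim: √(x²+y²) = x + y.
Test a specific point where both sides are defined: x = 4, y = -3.
LHS = √(x²+y²) ≈ 5.0000
RHS = x + y ≈ 1.0000
Since 5.0000 ≠ 1.0000, the equation fails at this point, so it cannot hold for all real values of x and y for which both sides are defined.
(x+y)² = x² + 2xy + y², not x² + y², so the square root does not split this way.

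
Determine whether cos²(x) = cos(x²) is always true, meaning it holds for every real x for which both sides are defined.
Claim: cos²(x) = cos(x²).
Test a specific point where both sides are defined: x = 3π/4.
LHS = cos²(x) ≈ 0.5000
RHS = cos(x²) ≈ 0.7442
Since 0.5000 ≠ 0.7442, the equation fails at this point, so it cannot hold for every real x for which both sides are defined.
cos²(x) means (cos x)², squaring the output; cos(x²) squares the input. These are different functions.

Conclusion: No, this is NOT an identity.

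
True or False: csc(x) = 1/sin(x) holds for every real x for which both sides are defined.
True.

Claim: csc(x) = 1/sin(x).
Reasoning: csc(x) is by definition the reciprocal of sin(x), wherever sin(x) ≠ 0.
So the two sides agree for every real x for which both sides are defined.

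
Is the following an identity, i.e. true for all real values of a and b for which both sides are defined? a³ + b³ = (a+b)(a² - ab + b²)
Yes, this is an identity.

Claim: a³ + b³ = (a+b)(a² - ab + b²).
Reasoning: Expand the right side: (a+b)(a² - ab + b²) = a³ - a²b + ab² + a²b - ab² + b³ = a³ + b³ (the middle terms cancel in pairs).
So the two sides agree for all real values of a and b for which both sides are defined.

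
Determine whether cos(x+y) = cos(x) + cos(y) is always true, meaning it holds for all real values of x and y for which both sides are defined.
Claim: cos(x+y) = cos(x) + cos(y).
Test a specific point where both sides are defined: x = -π/2, y = π/2.
LHS = cos(x+y) ≈ 1.0000
RHS = cos(x) + cos(y) ≈ 0.0000
Since 1.0000 ≠ 0.0000, the equation fails at this point, so it cannot hold for all real values of x and y for which both sides are defined.
The correct expansion is cos(x+y) = cos(x)cos(y) - sin(x)sin(y); cosine is not additive.

Conclusion: No, this is NOT an identity.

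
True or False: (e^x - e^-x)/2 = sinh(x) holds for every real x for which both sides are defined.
True.

Claim: (e^x - e^-x)/2 = sinh(x).
Reasoning: This is exactly the definition of the hyperbolic sine: sinh(x) := (e^x - e^-x)/2.
So the two sides agree for every real x for which both sides are defined.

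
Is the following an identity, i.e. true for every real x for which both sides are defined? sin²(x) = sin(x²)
No, this is NOT an identity.

Claim: sin²(x) = sin(x²).
Test a specific point where both sides are defined: x = 3π/4.
LHS = sin²(x) ≈ 0.5000
RHS = sin(x²) ≈ -0.6680
Since 0.5000 ≠ -0.6680, the equation fails at this point, so it cannot hold for every real x for which both sides are defined.
sin²(x) means (sin x)², squaring the output; sin(x²) squares the input. These are different functions.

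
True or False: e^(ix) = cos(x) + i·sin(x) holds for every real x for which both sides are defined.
Claim: e^(ix) = cos(x) + i·sin(x).
Reasoning: Euler's formula. Expand e^(ix) = Σ (ix)^k / k!. Since i² = -1, the even-k terms are Σ (-1)^m x^(2m)/(2m)! = cos(x) and the odd-k terms are i · Σ (-1)^m x^(2m+1)/(2m+1)! = i·sin(x).
So the two sides agree for every real x for which both sides are defined.

Conclusion: True.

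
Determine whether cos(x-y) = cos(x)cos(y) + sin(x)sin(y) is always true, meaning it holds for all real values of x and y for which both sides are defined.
Yes, this is an identity.

Claim: cos(x-y) = cos(x)cos(y) + sin(x)sin(y).
Reasoning: Replace y by -y in cos(x+y) = cos(x)cos(y) - sin(x)sin(y) and use cos(-y) = cos(y), sin(-y) = -sin(y): cos(x-y) = cos(x)cos(y) + sin(x)sin(y).
So the two sides agree for all real values of x and y for which both sides are defined.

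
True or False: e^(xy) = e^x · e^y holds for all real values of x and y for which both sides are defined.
False.

Claim: e^(xy) = e^x · e^y.
Test a specific point where both sides are defined: x = -3, y = 3.
LHS = e^(xy) ≈ 0.0001
RHS = e^x · e^y ≈ 1.0000
Since 0.0001 ≠ 1.0000, the equation fails at this point, so it cannot hold for all real values of x and y for which both sides are defined.
e^x · e^y = e^(x+y), not e^(xy).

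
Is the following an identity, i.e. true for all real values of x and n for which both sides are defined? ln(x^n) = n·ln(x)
Yes, this is an identity.

Claim: ln(x^n) = n·ln(x).
Reasoning: The right side requires x > 0. For x > 0, x^n = (e^(ln x))^n = e^(n·ln x), so taking ln of both sides gives ln(x^n) = n·ln(x).
So the two sides agree for all real values of x and n for which both sides are defined.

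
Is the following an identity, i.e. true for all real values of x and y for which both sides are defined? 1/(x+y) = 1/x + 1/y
No, this is NOT an identity.

Claim: 1/(x+y) = 1/x + 1/y.
Test a specific point where both sides are defined: x = -3, y = 5.
LHS = 1/(x+y) ≈ 0.5000
RHS = 1/x + 1/y ≈ -0.1333
Since 0.5000 ≠ -0.1333, the equation fails at this point, so it cannot hold for all real values of x and y for which both sides are defined.
1/x + 1/y = (x+y)/(xy), which is not 1/(x+y).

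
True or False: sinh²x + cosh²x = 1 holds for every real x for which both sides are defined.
False.

Claim: sinh²x + cosh²x = 1.
Test a specific point where both sides are defined: x = 2.
LHS = sinh²x + cosh²x ≈ 27.3082
RHS = 1 ≈ 1.0000
Since 27.3082 ≠ 1.0000, the equation fails at this point, so it cannot hold for every real x for which both sides are defined.
The correct hyperbolic identity is cosh²x - sinh²x = 1 (a difference); the sum sinh²x + cosh²x equals cosh(2x).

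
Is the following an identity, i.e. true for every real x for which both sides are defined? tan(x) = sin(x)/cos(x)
Claim: tan(x) = sin(x)/cos(x).
Reasoning: For an angle x whose terminal point on the unit circle is (cos x, sin x), tan(x) is defined as the ratio (second coordinate)/(first coordinate) = sin(x)/cos(x), wherever cos(x) ≠ 0.
So the two sides agree for every real x for which both sides are defined.

Conclusion: Yes, this is an identity.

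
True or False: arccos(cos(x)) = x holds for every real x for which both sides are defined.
Claim: arccos(cos(x)) = x.
Test a specific point where both sides are defined: x = -π/6.
LHS = arccos(cos(x)) ≈ 0.5236
RHS = x ≈ -0.5236
Since 0.5236 ≠ -0.5236, the equation fails at this point, so it cannot hold for every real x for which both sides are defined.
arccos only returns values in [0, π], so arccos(cos(x)) = x holds only for x in that interval, not for all real x.

Conclusion: False.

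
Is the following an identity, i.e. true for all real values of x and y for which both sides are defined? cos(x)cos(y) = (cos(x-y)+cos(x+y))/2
Yes, this is an identity.

Claim: cos(x)cos(y) = (cos(x-y)+cos(x+y))/2.
Reasoning: cos(x-y) = cos(x)cos(y) + sin(x)sin(y) and cos(x+y) = cos(x)cos(y) - sin(x)sin(y). Adding, cos(x-y) + cos(x+y) = 2cos(x)cos(y); divide by 2.
So the two sides agree for all real values of x and y for which both sides are defined.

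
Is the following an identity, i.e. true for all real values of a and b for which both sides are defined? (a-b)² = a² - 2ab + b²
Yes, this is an identity.

Claim: (a-b)² = a² - 2ab + b².
Reasoning: Expand: (a-b)² = (a-b)(a-b) = a·a - a·b - b·a + b·b = a² - 2ab + b².
So the two sides agree for all real values of a and b for which both sides are defined.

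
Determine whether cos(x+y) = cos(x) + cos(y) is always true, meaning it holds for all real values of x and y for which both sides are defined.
Claim: cos(x+y) = cos(x) + cos(y).
Test a specific point where both sides are defined: x = π/3, y = π/3.
LHS = cos(x+y) ≈ -0.5000
RHS = cos(x) + cos(y) ≈ 1.0000
Since -0.5000 ≠ 1.0000, the equation fails at this point, so it cannot hold for all real values of x and y for which both sides are defined.
The correct expansion is cos(x+y) = cos(x)cos(y) - sin(x)sin(y); cosine is not additive.

Conclusion: No, this is NOT an identity.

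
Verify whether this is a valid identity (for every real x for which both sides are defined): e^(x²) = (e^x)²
Claim: e^(x²) = (e^x)².
Test a specific point where both sides are defined: x = 3.
LHS = e^(x²) ≈ 8103.0839
RHS = (e^x)² ≈ 403.4288
Since 8103.0839 ≠ 403.4288, the equation fails at this point, so it cannot hold for every real x for which both sides are defined.
(e^x)² = e^(2x), and 2x ≠ x² in general.

Conclusion: No, this is NOT an identity.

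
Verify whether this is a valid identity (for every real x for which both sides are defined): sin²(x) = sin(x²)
Claim: sin²(x) = sin(x²).
Test a specific point where both sides are defined: x = -π/3.
LHS = sin²(x) ≈ 0.7500
RHS = sin(x²) ≈ 0.8897
Since 0.7500 ≠ 0.8897, the equation fails at this point, so it cannot hold for every real x for which both sides are defined.
sin²(x) means (sin x)², squaring the output; sin(x²) squares the input. These are different functions.

Conclusion: No, this is NOT an identity.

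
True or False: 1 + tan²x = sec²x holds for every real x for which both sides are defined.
True.

Claim: 1 + tan²x = sec²x.
Reasoning: Start from sin²x + cos²x = 1 and divide every term by cos²x (allowed wherever tan x and sec x are defined): tan²x + 1 = 1/cos²x = sec²x.
So the two sides agree for every real x for which both sides are defined.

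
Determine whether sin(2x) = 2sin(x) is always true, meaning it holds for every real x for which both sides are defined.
Claim: sin(2x) = 2sin(x).
Test a specific point where both sides are defined: x = π/4.
LHS = sin(2x) ≈ 1.0000
RHS = 2sin(x) ≈ 1.4142
Since 1.0000 ≠ 1.4142, the equation fails at this point, so it cannot hold for every real x for which both sides are defined.
The correct double-angle formula is sin(2x) = 2sin(x)cos(x).

Conclusion: No, this is NOT an identity.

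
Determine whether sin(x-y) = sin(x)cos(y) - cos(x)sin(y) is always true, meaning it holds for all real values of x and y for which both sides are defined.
Yes, this is an identity.

Claim: sin(x-y) = sin(x)cos(y) - cos(x)sin(y).
Reasoning: Replace y by -y in sin(x+y) = sin(x)cos(y) + cos(x)sin(y) and use cos(-y) = cos(y), sin(-y) = -sin(y): sin(x-y) = sin(x)cos(y) - cos(x)sin(y).
So the two sides agree for all real values of x and y for which both sides are defined.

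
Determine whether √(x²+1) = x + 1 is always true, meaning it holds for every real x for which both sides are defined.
No, this is NOT an identity.

Claim: √(x²+1) = x + 1.
Test a specific point where both sides are defined: x = 1.
LHS = √(x²+1) ≈ 1.4142
RHS = x + 1 ≈ 2.0000
Since 1.4142 ≠ 2.0000, the equation fails at this point, so it cannot hold for every real x for which both sides are defined.
(x+1)² = x² + 2x + 1 ≠ x² + 1 unless x = 0.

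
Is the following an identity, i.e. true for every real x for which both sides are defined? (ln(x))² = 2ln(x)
No, this is NOT an identity.

Claim: (ln(x))² = 2ln(x).
Test a specific point where both sides are defined: x = 4.
LHS = (ln(x))² ≈ 1.9218
RHS = 2ln(x) ≈ 2.7726
Since 1.9218 ≠ 2.7726, the equation fails at this point, so it cannot hold for every real x for which both sides are defined.
2ln(x) equals ln(x²), which is not the same as (ln x)².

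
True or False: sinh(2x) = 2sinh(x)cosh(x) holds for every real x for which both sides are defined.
True.

Claim: sinh(2x) = 2sinh(x)cosh(x).
Reasoning: 2sinh(x)cosh(x) = 2 · (e^x - e^-x)/2 · (e^x + e^-x)/2 = (e^(2x) - e^(-2x))/2 = sinh(2x).
So the two sides agree for every real x for which both sides are defined.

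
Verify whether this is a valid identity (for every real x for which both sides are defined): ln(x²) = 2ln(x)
Claim: ln(x²) = 2ln(x).
Reasoning: The right side requires x > 0. For x > 0, x² = (e^(ln x))² = e^(2ln x), so ln(x²) = 2ln(x). (For x < 0 the right side is undefined, so those values are outside the claim.)
So the two sides agree for every real x for which both sides are defined.

Conclusion: Yes, this is an identity.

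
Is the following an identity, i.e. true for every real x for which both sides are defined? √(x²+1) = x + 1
Claim: √(x²+1) = x + 1.
Test a specific point where both sides are defined: x = -1.
LHS = √(x²+1) ≈ 1.4142
RHS = x + 1 ≈ 0.0000
Since 1.4142 ≠ 0.0000, the equation fails at this point, so it cannot hold for every real x for which both sides are defined.
(x+1)² = x² + 2x + 1 ≠ x² + 1 unless x = 0.

Conclusion: No, this is NOT an identity.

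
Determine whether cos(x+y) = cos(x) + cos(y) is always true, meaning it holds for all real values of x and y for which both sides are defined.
No, this is NOT an identity.

Claim: cos(x+y) = cos(x) + cos(y).
Test a specific point where both sides are defined: x = 2π/3, y = -π/6.
LHS = cos(x+y) ≈ 0.0000
RHS = cos(x) + cos(y) ≈ 0.3660
Since 0.0000 ≠ 0.3660, the equation fails at this point, so it cannot hold for all real values of x and y for which both sides are defined.
The correct expansion is cos(x+y) = cos(x)cos(y) - sin(x)sin(y); cosine is not additive.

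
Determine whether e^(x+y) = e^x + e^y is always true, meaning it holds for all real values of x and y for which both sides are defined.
No, this is NOT an identity.

Claim: e^(x+y) = e^x + e^y.
Test a specific point where both sides are defined: x = -1, y = 1/2.
LHS = e^(x+y) ≈ 0.6065
RHS = e^x + e^y ≈ 2.0166
Since 0.6065 ≠ 2.0166, the equation fails at this point, so it cannot hold for all real values of x and y for which both sides are defined.
The correct rule is e^(x+y) = e^x · e^y (a product, not a sum).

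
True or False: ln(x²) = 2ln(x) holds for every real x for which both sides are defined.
Claim: ln(x²) = 2ln(x).
Reasoning: The right side requires x > 0. For x > 0, x² = (e^(ln x))² = e^(2ln x), so ln(x²) = 2ln(x). (For x < 0 the right side is undefined, so those values are outside the claim.)
So the two sides agree for every real x for which both sides are defined.

Conclusion: True.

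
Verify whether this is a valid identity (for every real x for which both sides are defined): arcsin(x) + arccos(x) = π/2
Yes, this is an identity.

Claim: arcsin(x) + arccos(x) = π/2.
Reasoning: Both sides are defined for -1 ≤ x ≤ 1. Let θ = arcsin(x), so sin θ = x and θ ∈ [-π/2, π/2]. Then cos(π/2 - θ) = sin θ = x and π/2 - θ ∈ [0, π], which is exactly the range of arccos, so arccos(x) = π/2 - θ. Adding: arcsin(x) + arccos(x) = θ + (π/2 - θ) = π/2.
So the two sides agree for every real x for which both sides are defined.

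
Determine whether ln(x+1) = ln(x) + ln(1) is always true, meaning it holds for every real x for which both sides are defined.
Claim: ln(x+1) = ln(x) + ln(1).
Test a specific point where both sides are defined: x = 4.
LHS = ln(x+1) ≈ 1.6094
RHS = ln(x) + ln(1) ≈ 1.3863
Since 1.6094 ≠ 1.3863, the equation fails at this point, so it cannot hold for every real x for which both sides are defined.
ln(1) = 0, so the right side is just ln(x), which differs from ln(x+1).

Conclusion: No, this is NOT an identity.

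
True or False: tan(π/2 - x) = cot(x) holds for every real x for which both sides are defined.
Claim: tan(π/2 - x) = cot(x).
Reasoning: tan(π/2 - x) = sin(π/2 - x)/cos(π/2 - x) = cos(x)/sin(x) = cot(x), using the cofunction identities sin(π/2 - x) = cos(x) and cos(π/2 - x) = sin(x).
So the two sides agree for every real x for which both sides are defined.

Conclusion: True.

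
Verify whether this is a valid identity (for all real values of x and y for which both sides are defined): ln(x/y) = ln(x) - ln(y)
Claim: ln(x/y) = ln(x) - ln(y).
Reasoning: Both sides are simultaneously defined only when x, y > 0. Write x = e^p, y = e^q. Then x/y = e^(p-q), so ln(x/y) = p - q = ln(x) - ln(y).
So the two sides agree for all real values of x and y for which both sides are defined.

Conclusion: Yes, this is an identity.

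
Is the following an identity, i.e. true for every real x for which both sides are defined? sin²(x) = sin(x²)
Claim: sin²(x) = sin(x²).
Test a specific point where both sides are defined: x = π.
LHS = sin²(x) ≈ 0.0000
RHS = sin(x²) ≈ -0.4303
Since 0.0000 ≠ -0.4303, the equation fails at this point, so it cannot hold for every real x for which both sides are defined.
sin²(x) means (sin x)², squaring the output; sin(x²) squares the input. These are different functions.

Conclusion: No, this is NOT an identity.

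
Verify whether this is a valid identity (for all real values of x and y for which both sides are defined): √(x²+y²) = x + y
Claim: √(x²+y²) = x + y.
Test a specific point where both sides are defined: x = 5, y = -3.
LHS = √(x²+y²) ≈ 5.8310
RHS = x + y ≈ 2.0000
Since 5.8310 ≠ 2.0000, the equation fails at this point, so it cannot hold for all real values of x and y for which both sides are defined.
(x+y)² = x² + 2xy + y², not x² + y², so the square root does not split this way.

Conclusion: No, this is NOT an identity.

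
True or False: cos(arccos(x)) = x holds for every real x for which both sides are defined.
True.

Claim: cos(arccos(x)) = x.
Reasoning: For -1 ≤ x ≤ 1 (where arccos is defined), arccos(x) is by definition an angle whose cosine equals x. Taking the cosine of that angle returns x. (Note the other order, arccos(cos x) = x, is NOT an identity.)
So the two sides agree for every real x for which both sides are defined.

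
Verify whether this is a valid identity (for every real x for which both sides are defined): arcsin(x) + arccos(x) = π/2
Yes, this is an identity.

Claim: arcsin(x) + arccos(x) = π/2.
Reasoning: Both sides are defined for -1 ≤ x ≤ 1. Let θ = arcsin(x), so sin θ = x and θ ∈ [-π/2, π/2]. Then cos(π/2 - θ) = sin θ = x and π/2 - θ ∈ [0, π], which is exactly the range of arccos, so arccos(x) = π/2 - θ. Adding: arcsin(x) + arccos(x) = θ + (π/2 - θ) = π/2.
So the two sides agree for every real x for which both sides are defined.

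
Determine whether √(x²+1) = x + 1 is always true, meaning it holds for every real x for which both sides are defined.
Claim: √(x²+1) = x + 1.
Test a specific point where both sides are defined: x = 1.
LHS = √(x²+1) ≈ 1.4142
RHS = x + 1 ≈ 2.0000
Since 1.4142 ≠ 2.0000, the equation fails at this point, so it cannot hold for every real x for which both sides are defined.
(x+1)² = x² + 2x + 1 ≠ x² + 1 unless x = 0.

Conclusion: No, this is NOT an identity.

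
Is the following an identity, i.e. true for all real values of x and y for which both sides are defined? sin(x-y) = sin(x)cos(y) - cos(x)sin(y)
Yes, this is an identity.

Claim: sin(x-y) = sin(x)cos(y) - cos(x)sin(y).
Reasoning: Replace y by -y in sin(x+y) = sin(x)cos(y) + cos(x)sin(y) and use cos(-y) = cos(y), sin(-y) = -sin(y): sin(x-y) = sin(x)cos(y) - cos(x)sin(y).
So the two sides agree for all real values of x and y for which both sides are defined.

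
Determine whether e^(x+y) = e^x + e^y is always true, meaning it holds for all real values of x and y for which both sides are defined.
No, this is NOT an identity.

Claim: e^(x+y) = e^x + e^y.
Test a specific point where both sides are defined: x = -3, y = -3.
LHS = e^(x+y) ≈ 0.0025
RHS = e^x + e^y ≈ 0.0996
Since 0.0025 ≠ 0.0996, the equation fails at this point, so it cannot hold for all real values of x and y for which both sides are defined.
The correct rule is e^(x+y) = e^x · e^y (a product, not a sum).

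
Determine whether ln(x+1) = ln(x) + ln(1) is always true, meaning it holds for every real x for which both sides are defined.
Claim: ln(x+1) = ln(x) + ln(1).
Test a specific point where both sides are defined: x = 5.
LHS = ln(x+1) ≈ 1.7918
RHS = ln(x) + ln(1) ≈ 1.6094
Since 1.7918 ≠ 1.6094, the equation fails at this point, so it cannot hold for every real x for which both sides are defined.
ln(1) = 0, so the right side is just ln(x), which differs from ln(x+1).

Conclusion: No, this is NOT an identity.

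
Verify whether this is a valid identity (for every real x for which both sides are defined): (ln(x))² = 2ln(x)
No, this is NOT an identity.

Claim: (ln(x))² = 2ln(x).
Test a specific point where both sides are defined: x = 4.
LHS = (ln(x))² ≈ 1.9218
RHS = 2ln(x) ≈ 2.7726
Since 1.9218 ≠ 2.7726, the equation fails at this point, so it cannot hold for every real x for which both sides are defined.
2ln(x) equals ln(x²), which is not the same as (ln x)².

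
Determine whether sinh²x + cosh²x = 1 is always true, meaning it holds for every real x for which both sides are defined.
Claim: sinh²x + cosh²x = 1.
Test a specific point where both sides are defined: x = -2.
LHS = sinh²x + cosh²x ≈ 27.3082
RHS = 1 ≈ 1.0000
Since 27.3082 ≠ 1.0000, the equation fails at this point, so it cannot hold for every real x for which both sides are defined.
The correct hyperbolic identity is cosh²x - sinh²x = 1 (a difference); the sum sinh²x + cosh²x equals cosh(2x).

Conclusion: No, this is NOT an identity.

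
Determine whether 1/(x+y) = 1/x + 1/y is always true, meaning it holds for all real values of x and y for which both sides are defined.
Claim: 1/(x+y) = 1/x + 1/y.
Test a specific point where both sides are defined: x = 1/2, y = 4.
LHS = 1/(x+y) ≈ 0.2222
RHS = 1/x + 1/y ≈ 2.2500
Since 0.2222 ≠ 2.2500, the equation fails at this point, so it cannot hold for all real values of x and y for which both sides are defined.
1/x + 1/y = (x+y)/(xy), which is not 1/(x+y).

Conclusion: No, this is NOT an identity.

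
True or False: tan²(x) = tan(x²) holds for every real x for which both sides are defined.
False.

Claim: tan²(x) = tan(x²).
Test a specific point where both sides are defined: x = -π/3.
LHS = tan²(x) ≈ 3.0000
RHS = tan(x²) ≈ 1.9485
Since 3.0000 ≠ 1.9485, the equation fails at this point, so it cannot hold for every real x for which both sides are defined.
tan²(x) means (tan x)², squaring the output; tan(x²) squares the input. These are different functions.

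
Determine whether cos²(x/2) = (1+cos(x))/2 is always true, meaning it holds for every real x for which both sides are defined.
Yes, this is an identity.

Claim: cos²(x/2) = (1+cos(x))/2.
Reasoning: Use cos(2θ) = 2cos²θ - 1 with θ = x/2: cos(x) = 2cos²(x/2) - 1. Solving for cos²(x/2) gives (1 + cos(x))/2.
So the two sides agree for every real x for which both sides are defined.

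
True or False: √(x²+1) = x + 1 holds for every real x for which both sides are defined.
Claim: √(x²+1) = x + 1.
Test a specific point where both sides are defined: x = -2.
LHS = √(x²+1) ≈ 2.2361
RHS = x + 1 ≈ -1.0000
Since 2.2361 ≠ -1.0000, the equation fails at this point, so it cannot hold for every real x for which both sides are defined.
(x+1)² = x² + 2x + 1 ≠ x² + 1 unless x = 0.

Conclusion: False.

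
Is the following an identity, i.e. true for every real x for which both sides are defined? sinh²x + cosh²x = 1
No, this is NOT an identity.

Claim: sinh²x + cosh²x = 1.
Test a specific point where both sides are defined: x = 3/2.
LHS = sinh²x + cosh²x ≈ 10.0677
RHS = 1 ≈ 1.0000
Since 10.0677 ≠ 1.0000, the equation fails at this point, so it cannot hold for every real x for which both sides are defined.
The correct hyperbolic identity is cosh²x - sinh²x = 1 (a difference); the sum sinh²x + cosh²x equals cosh(2x).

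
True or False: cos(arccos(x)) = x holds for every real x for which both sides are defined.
Claim: cos(arccos(x)) = x.
Reasoning: For -1 ≤ x ≤ 1 (where arccos is defined), arccos(x) is by definition an angle whose cosine equals x. Taking the cosine of that angle returns x. (Note the other order, arccos(cos x) = x, is NOT an identity.)
So the two sides agree for every real x for which both sides are defined.

Conclusion: True.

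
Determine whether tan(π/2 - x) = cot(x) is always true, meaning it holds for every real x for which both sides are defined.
Claim: tan(π/2 - x) = cot(x).
Reasoning: tan(π/2 - x) = sin(π/2 - x)/cos(π/2 - x) = cos(x)/sin(x) = cot(x), using the cofunction identities sin(π/2 - x) = cos(x) and cos(π/2 - x) = sin(x).
So the two sides agree for every real x for which both sides are defined.

Conclusion: Yes, this is an identity.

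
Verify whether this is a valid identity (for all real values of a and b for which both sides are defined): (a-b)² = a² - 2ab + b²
Claim: (a-b)² = a² - 2ab + b².
Reasoning: Expand: (a-b)² = (a-b)(a-b) = a·a - a·b - b·a + b·b = a² - 2ab + b².
So the two sides agree for all real values of a and b for which both sides are defined.

Conclusion: Yes, this is an identity.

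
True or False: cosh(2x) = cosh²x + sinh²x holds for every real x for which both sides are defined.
True.

Claim: cosh(2x) = cosh²x + sinh²x.
Reasoning: cosh²x = (e^(2x) + 2 + e^(-2x))/4 and sinh²x = (e^(2x) - 2 + e^(-2x))/4. Adding gives (2e^(2x) + 2e^(-2x))/4 = (e^(2x) + e^(-2x))/2 = cosh(2x).
So the two sides agree for every real x for which both sides are defined.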